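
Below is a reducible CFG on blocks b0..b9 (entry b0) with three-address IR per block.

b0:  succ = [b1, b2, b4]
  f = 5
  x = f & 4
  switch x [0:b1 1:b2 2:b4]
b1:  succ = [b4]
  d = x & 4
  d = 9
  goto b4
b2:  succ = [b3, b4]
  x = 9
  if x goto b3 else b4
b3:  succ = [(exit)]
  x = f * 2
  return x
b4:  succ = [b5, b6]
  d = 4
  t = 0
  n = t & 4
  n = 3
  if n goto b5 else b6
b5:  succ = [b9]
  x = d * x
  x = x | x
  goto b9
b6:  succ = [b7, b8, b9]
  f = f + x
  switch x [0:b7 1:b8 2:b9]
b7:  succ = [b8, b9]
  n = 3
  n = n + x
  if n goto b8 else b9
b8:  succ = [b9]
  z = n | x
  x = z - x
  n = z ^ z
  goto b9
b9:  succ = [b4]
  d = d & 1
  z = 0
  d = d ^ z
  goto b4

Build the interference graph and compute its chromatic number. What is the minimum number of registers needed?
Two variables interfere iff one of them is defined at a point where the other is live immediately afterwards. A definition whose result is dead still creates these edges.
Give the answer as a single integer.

Answer: 4

Working:
Block summaries:
  b0: {f,x} / ∅
  b1: {d} / {x}
  b2: {x} / ∅
  b3: {x} / {f}
  b4: {d,n,t} / ∅
  b5: {x} / {d,x}
  b6: {f} / {f,x}
  b7: {n} / {x}
  b8: {n,x,z} / {n,x}
  b9: {d,z} / {d}

Live sets:
  live b0: ∅→{f,x}
  live b1: {f,x}→{f,x}
  live b2: {f}→{f,x}
  live b3: {f}→∅
  live b4: {f,x}→{d,f,n,x}
  live b5: {d,f,x}→{d,f,x}
  live b6: {d,f,n,x}→{d,f,n,x}
  live b7: {d,f,x}→{d,f,n,x}
  live b8: {d,f,n,x}→{d,f,x}
  live b9: {d,f,x}→{f,x}

Conflict graph:
  d: {f,n,t,x,z}
  f: {d,n,t,x,z}
  n: {d,f,x}
  t: {d,f,x}
  x: {d,f,n,t,z}
  z: {d,f,x}

Colouring:
  clique {d,f,n,x} ⇒ need ≥ 4
  assign d→c0 f→c1 n→c3 t→c3 x→c2 z→c3 — no edge inside a register ⇒ χ ≤ 4
  χ = 4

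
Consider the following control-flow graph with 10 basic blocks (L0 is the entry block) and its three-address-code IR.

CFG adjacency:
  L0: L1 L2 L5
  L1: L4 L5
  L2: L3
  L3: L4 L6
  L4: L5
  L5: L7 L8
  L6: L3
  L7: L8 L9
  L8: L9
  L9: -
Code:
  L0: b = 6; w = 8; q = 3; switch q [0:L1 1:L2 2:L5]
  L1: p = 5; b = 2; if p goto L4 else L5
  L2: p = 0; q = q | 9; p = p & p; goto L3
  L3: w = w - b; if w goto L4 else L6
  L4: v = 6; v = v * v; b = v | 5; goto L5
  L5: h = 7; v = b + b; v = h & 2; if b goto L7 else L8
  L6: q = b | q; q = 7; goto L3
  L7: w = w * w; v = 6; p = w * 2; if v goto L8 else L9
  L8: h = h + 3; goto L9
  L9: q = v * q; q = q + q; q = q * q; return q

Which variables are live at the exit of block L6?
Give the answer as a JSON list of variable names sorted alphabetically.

Answer: ["b", "q", "w"]

Derivation:
Block summaries:
  L0: {b,q,w} / ∅
  L1: {b,p} / ∅
  L2: {p,q} / {q}
  L3: {w} / {b,w}
  L4: {b,v} / ∅
  L5: {h,v} / {b}
  L6: {q} / {b,q}
  L7: {p,v,w} / {w}
  L8: {h} / {h}
  L9: {q} / {q,v}

Liveness:
  L0 li=∅ lo={b,q,w}
  L1 li={q,w} lo={b,q,w}
  L2 li={b,q,w} lo={b,q,w}
  L3 li={b,q,w} lo={b,q,w}
  L4 li={q,w} lo={b,q,w}
  L5 li={b,q,w} lo={h,q,v,w}
  L6 li={b,q,w} lo={b,q,w}
  L7 li={h,q,w} lo={h,q,v}
  L8 li={h,q,v} lo={q,v}
  L9 li={q,v} lo=∅

live-out(L6) = ["b", "q", "w"]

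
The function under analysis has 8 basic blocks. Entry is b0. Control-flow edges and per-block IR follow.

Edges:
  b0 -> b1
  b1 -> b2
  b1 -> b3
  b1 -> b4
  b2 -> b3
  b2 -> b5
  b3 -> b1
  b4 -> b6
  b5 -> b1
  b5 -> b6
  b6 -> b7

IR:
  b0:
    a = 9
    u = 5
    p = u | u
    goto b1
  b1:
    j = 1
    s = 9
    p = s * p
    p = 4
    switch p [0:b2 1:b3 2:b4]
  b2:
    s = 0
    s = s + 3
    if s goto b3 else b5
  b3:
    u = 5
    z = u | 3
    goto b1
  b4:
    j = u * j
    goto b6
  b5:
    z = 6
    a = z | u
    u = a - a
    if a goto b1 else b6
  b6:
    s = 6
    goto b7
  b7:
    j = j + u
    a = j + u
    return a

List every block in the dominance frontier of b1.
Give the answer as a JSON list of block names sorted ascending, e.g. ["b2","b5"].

idom tree: b1←b0 b2←b1 b3←b1 b4←b1 b5←b2 b6←b1 b7←b6
Dom∩ at merges:
  b1: preds {b0,b3,b5}: {b0} ∩ {b0,b1,b3} ∩ {b0,b1,b2,b5} = {b0}; idom=b0
  b3: preds {b1,b2}: {b0,b1} ∩ {b0,b1,b2} = {b0,b1}; idom=b1
  b6: preds {b4,b5}: {b0,b1,b4} ∩ {b0,b1,b2,b5} = {b0,b1}; idom=b1

DF walk-up:
  join b1 pred b0: · stop@b0
  join b1 pred b3: b3→b1 stop@b0
  join b1 pred b5: b5→b2→b1 stop@b0
  join b3 pred b1: · stop@b1
  join b3 pred b2: b2 stop@b1
  join b6 pred b4: b4 stop@b1
  join b6 pred b5: b5→b2 stop@b1
  b0 → ∅
  b1 → {b1}
  b2 → {b1,b3,b6}
  b3 → {b1}
  b4 → {b6}
  b5 → {b1,b6}
  b6 → ∅
  b7 → ∅

DF(b1) = ["b1"]

Answer: ["b1"]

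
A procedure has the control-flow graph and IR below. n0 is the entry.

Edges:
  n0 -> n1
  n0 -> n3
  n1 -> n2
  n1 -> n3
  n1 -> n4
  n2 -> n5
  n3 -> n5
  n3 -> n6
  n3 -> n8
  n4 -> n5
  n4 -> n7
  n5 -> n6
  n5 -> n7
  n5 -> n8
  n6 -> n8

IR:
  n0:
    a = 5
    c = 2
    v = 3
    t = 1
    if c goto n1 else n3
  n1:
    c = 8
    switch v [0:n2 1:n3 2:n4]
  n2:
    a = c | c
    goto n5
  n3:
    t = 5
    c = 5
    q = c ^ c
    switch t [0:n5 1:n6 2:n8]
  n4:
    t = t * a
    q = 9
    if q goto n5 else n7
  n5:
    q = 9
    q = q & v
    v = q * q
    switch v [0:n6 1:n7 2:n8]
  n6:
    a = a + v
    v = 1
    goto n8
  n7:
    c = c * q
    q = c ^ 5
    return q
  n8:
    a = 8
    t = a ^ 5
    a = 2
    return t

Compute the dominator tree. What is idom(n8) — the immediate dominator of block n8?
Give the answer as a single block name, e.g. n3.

Answer: n0

Analysis:
idom tree: n1←n0 n2←n1 n3←n0 n4←n1 n5←n0 n6←n0 n7←n0 n8←n0
Dom at joins:
  n3: preds {n0,n1}: {n0} ∩ {n0,n1} = {n0}; idom=n0
  n5: preds {n2,n3,n4}: {n0,n1,n2} ∩ {n0,n3} ∩ {n0,n1,n4} = {n0}; idom=n0
  n6: preds {n3,n5}: {n0,n3} ∩ {n0,n5} = {n0}; idom=n0
  n7: preds {n4,n5}: {n0,n1,n4} ∩ {n0,n5} = {n0}; idom=n0
  n8: preds {n3,n5,n6}: {n0,n3} ∩ {n0,n5} ∩ {n0,n6} = {n0}; idom=n0

idom(n8) = n0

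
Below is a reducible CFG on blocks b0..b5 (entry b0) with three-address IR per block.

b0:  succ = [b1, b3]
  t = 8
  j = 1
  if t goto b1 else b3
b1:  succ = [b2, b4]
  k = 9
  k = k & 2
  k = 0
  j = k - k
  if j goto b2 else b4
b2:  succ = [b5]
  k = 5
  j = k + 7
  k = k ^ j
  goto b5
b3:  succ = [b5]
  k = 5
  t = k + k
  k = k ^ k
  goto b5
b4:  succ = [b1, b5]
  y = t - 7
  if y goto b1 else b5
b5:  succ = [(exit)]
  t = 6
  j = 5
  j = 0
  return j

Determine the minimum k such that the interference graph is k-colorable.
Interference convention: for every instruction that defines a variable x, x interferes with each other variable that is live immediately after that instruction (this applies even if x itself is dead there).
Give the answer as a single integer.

Answer: 3

Working:
def/use:
  b0: {j,t} / ∅
  b1: {j,k} / ∅
  b2: {j,k} / ∅
  b3: {k,t} / ∅
  b4: {y} / {t}
  b5: {j,t} / ∅

Liveness:
  live b0: ∅→{t}
  live b1: {t}→{t}
  live b2: ∅→∅
  live b3: ∅→∅
  live b4: {t}→{t}
  live b5: ∅→∅

Interference:
  j↔{k,t}
  k↔{j,t}
  t↔{j,k,y}
  y↔{t}

Registers:
  clique {j,k,t} ⇒ need ≥ 3
  assign j→c1 k→c2 t→c0 y→c1 — no edge inside a register ⇒ χ ≤ 3
  χ = 3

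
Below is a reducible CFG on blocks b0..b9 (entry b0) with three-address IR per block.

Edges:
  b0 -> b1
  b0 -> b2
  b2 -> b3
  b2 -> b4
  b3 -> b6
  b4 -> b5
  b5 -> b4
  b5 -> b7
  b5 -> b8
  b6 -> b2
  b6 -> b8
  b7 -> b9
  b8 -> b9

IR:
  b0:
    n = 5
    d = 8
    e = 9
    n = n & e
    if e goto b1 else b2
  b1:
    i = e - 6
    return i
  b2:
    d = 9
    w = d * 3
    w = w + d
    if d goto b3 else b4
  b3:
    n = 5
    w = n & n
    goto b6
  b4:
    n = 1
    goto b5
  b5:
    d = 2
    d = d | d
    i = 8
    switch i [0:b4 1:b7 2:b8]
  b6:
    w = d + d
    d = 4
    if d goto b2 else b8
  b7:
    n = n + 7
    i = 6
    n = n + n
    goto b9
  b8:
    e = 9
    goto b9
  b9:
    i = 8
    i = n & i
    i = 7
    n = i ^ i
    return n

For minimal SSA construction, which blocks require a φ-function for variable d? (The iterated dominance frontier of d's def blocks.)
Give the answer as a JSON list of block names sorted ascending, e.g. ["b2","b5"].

Answer: ["b2", "b4", "b8", "b9"]

Derivation:
idom tree: b1←b0 b2←b0 b3←b2 b4←b2 b5←b4 b6←b3 b7←b5 b8←b2 b9←b2
Join-block Dom:
  b2: preds {b0,b6}: {b0} ∩ {b0,b2,b3,b6} = {b0}; idom=b0
  b4: preds {b2,b5}: {b0,b2} ∩ {b0,b2,b4,b5} = {b0,b2}; idom=b2
  b8: preds {b5,b6}: {b0,b2,b4,b5} ∩ {b0,b2,b3,b6} = {b0,b2}; idom=b2
  b9: preds {b7,b8}: {b0,b2,b4,b5,b7} ∩ {b0,b2,b8} = {b0,b2}; idom=b2

Frontier:
  b2←b0: walk · to b0
  b2←b6: walk b6→b3→b2 to b0
  b4←b2: walk · to b2
  b4←b5: walk b5→b4 to b2
  b8←b5: walk b5→b4 to b2
  b8←b6: walk b6→b3 to b2
  b9←b7: walk b7→b5→b4 to b2
  b9←b8: walk b8 to b2
  DF(b0)=∅
  DF(b1)=∅
  DF(b2)={b2}
  DF(b3)={b2,b8}
  DF(b4)={b4,b8,b9}
  DF(b5)={b4,b8,b9}
  DF(b6)={b2,b8}
  DF(b7)={b9}
  DF(b8)={b9}
  DF(b9)=∅

φ for d: defs {b0,b2,b5,b6}
  DF⁺ = {b2,b4,b8,b9}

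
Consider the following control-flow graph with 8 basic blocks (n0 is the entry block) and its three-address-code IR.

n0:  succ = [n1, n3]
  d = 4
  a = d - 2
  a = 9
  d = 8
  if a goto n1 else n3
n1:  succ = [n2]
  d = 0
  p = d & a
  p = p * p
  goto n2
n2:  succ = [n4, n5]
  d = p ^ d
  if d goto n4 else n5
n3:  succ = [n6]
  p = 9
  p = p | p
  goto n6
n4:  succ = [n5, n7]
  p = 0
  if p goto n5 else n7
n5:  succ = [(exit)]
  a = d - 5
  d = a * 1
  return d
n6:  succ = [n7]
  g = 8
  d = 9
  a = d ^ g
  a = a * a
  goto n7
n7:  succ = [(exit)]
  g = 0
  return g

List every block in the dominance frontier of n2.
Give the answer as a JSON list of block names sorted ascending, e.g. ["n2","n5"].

Answer: ["n7"]

Derivation:
idom tree: n1←n0 n2←n1 n3←n0 n4←n2 n5←n2 n6←n3 n7←n0
Dom at joins:
  n5: preds {n2,n4}: {n0,n1,n2} ∩ {n0,n1,n2,n4} = {n0,n1,n2}; idom=n2
  n7: preds {n4,n6}: {n0,n1,n2,n4} ∩ {n0,n3,n6} = {n0}; idom=n0

DF walk-up:
  join n5 pred n2: · stop@n2
  join n5 pred n4: n4 stop@n2
  join n7 pred n4: n4→n2→n1 stop@n0
  join n7 pred n6: n6→n3 stop@n0
  n0: DF=∅
  n1: DF={n7}
  n2: DF={n7}
  n3: DF={n7}
  n4: DF={n5,n7}
  n5: DF=∅
  n6: DF={n7}
  n7: DF=∅

DF(n2) = ["n7"]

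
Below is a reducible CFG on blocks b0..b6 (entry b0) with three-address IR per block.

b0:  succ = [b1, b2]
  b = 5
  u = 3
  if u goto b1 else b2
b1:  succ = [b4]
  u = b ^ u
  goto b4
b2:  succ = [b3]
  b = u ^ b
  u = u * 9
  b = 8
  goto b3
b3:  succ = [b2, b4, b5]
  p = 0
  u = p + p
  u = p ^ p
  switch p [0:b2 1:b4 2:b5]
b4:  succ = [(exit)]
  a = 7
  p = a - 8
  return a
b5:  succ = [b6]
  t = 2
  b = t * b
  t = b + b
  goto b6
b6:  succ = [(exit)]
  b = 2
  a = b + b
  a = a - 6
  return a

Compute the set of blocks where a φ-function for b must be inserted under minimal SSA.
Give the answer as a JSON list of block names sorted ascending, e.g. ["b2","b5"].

Answer: ["b2", "b4"]

Analysis:
idom tree: b1←b0 b2←b0 b3←b2 b4←b0 b5←b3 b6←b5
Dom at joins:
  b2: preds {b0,b3}: {b0} ∩ {b0,b2,b3} = {b0}; idom=b0
  b4: preds {b1,b3}: {b0,b1} ∩ {b0,b2,b3} = {b0}; idom=b0

DF derivation:
  join b2 pred b0: · stop@b0
  join b2 pred b3: b3→b2 stop@b0
  join b4 pred b1: b1 stop@b0
  join b4 pred b3: b3→b2 stop@b0
  b0: DF=∅
  b1: DF={b4}
  b2: DF={b2,b4}
  b3: DF={b2,b4}
  b4: DF=∅
  b5: DF=∅
  b6: DF=∅

φ for b: defs {b0,b2,b5,b6}
  DF⁺ = {b2,b4}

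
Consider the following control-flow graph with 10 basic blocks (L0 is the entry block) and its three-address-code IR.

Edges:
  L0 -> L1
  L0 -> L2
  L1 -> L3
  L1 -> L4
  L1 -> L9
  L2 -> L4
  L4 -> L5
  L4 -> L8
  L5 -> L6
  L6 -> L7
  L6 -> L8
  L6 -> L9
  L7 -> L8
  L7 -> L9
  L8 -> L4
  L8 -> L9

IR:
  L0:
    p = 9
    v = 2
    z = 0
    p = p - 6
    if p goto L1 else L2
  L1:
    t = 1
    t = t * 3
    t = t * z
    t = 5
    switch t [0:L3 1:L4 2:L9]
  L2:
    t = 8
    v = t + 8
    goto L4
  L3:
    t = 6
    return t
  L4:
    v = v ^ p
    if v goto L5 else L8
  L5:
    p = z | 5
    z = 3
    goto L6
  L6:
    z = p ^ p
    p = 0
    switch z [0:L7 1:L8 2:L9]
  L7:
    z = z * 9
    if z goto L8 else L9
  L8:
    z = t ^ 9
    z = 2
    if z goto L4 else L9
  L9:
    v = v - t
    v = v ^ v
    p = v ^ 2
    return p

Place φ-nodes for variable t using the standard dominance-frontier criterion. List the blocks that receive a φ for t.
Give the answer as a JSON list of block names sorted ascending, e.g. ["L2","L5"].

Answer: ["L4", "L9"]

Working:
idom tree: L1←L0 L2←L0 L3←L1 L4←L0 L5←L4 L6←L5 L7←L6 L8←L4 L9←L0
Dom at joins:
  L4: preds {L1,L2,L8}: {L0,L1} ∩ {L0,L2} ∩ {L0,L4,L8} = {L0}; idom=L0
  L8: preds {L4,L6,L7}: {L0,L4} ∩ {L0,L4,L5,L6} ∩ {L0,L4,L5,L6,L7} = {L0,L4}; idom=L4
  L9: preds {L1,L6,L7,L8}: {L0,L1} ∩ {L0,L4,L5,L6} ∩ {L0,L4,L5,L6,L7} ∩ {L0,L4,L8} = {L0}; idom=L0

DF walk-up:
  join L4 pred L1: L1 stop@L0
  join L4 pred L2: L2 stop@L0
  join L4 pred L8: L8→L4 stop@L0
  join L8 pred L4: · stop@L4
  join L8 pred L6: L6→L5 stop@L4
  join L8 pred L7: L7→L6→L5 stop@L4
  join L9 pred L1: L1 stop@L0
  join L9 pred L6: L6→L5→L4 stop@L0
  join L9 pred L7: L7→L6→L5→L4 stop@L0
  join L9 pred L8: L8→L4 stop@L0
  DF(L0)=∅
  DF(L1)={L4,L9}
  DF(L2)={L4}
  DF(L3)=∅
  DF(L4)={L4,L9}
  DF(L5)={L8,L9}
  DF(L6)={L8,L9}
  DF(L7)={L8,L9}
  DF(L8)={L4,L9}
  DF(L9)=∅

φ for t: defs {L1,L2,L3}
  DF⁺ = {L4,L9}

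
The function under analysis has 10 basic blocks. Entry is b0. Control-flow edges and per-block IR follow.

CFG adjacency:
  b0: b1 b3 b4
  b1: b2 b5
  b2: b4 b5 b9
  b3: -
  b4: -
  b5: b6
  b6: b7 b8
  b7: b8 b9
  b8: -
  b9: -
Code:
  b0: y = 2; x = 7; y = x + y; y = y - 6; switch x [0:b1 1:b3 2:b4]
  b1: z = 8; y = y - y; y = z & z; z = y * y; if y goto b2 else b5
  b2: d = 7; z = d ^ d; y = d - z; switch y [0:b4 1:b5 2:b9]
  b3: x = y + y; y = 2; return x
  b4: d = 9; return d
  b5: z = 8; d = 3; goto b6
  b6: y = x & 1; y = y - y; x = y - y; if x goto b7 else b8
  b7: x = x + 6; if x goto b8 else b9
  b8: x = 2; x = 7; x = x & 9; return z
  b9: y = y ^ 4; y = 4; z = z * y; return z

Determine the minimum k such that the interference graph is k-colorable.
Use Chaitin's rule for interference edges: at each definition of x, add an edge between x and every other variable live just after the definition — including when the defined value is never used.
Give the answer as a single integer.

Block summaries:
  b0 def {x,y} use ∅
  b1 def {y,z} use {y}
  b2 def {d,y,z} use ∅
  b3 def {x,y} use {y}
  b4 def {d} use ∅
  b5 def {d,z} use ∅
  b6 def {x,y} use {x}
  b7 def {x} use {x}
  b8 def {x} use {z}
  b9 def {y,z} use {y,z}

Live sets:
  live b0: ∅→{x,y}
  live b1: {x,y}→{x}
  live b2: {x}→{x,y,z}
  live b3: {y}→∅
  live b4: ∅→∅
  live b5: {x}→{x,z}
  live b6: {x,z}→{x,y,z}
  live b7: {x,y,z}→{y,z}
  live b8: {z}→∅
  live b9: {y,z}→∅

Interfere edges:
  d↔{x,z}
  x↔{d,y,z}
  y↔{x,z}
  z↔{d,x,y}

Colouring:
  lower bound: {d,x,z} mutually conflict ⇒ χ ≥ 3
  assign d→c2 x→c0 y→c2 z→c1 — no edge inside a register ⇒ χ ≤ 3
  χ = 3

Answer: 3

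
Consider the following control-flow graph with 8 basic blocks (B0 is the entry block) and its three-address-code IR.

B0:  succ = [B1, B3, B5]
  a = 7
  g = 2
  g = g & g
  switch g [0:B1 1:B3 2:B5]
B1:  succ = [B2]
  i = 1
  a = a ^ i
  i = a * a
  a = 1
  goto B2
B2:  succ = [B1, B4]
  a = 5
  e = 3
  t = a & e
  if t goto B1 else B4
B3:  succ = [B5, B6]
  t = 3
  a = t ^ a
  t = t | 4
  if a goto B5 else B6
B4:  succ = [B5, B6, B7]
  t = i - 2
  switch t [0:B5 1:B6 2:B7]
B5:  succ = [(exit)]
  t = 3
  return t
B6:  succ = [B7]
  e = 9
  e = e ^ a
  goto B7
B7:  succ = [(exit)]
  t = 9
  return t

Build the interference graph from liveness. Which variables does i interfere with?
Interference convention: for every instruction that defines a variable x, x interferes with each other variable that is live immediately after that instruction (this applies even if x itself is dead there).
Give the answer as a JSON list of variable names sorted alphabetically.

Block summaries:
  B0: {a,g} / ∅
  B1: {a,i} / {a}
  B2: {a,e,t} / ∅
  B3: {a,t} / {a}
  B4: {t} / {i}
  B5: {t} / ∅
  B6: {e} / {a}
  B7: {t} / ∅

Backward fixpoint:
  B0 li=∅ lo={a}
  B1 li={a} lo={i}
  B2 li={i} lo={a,i}
  B3 li={a} lo={a}
  B4 li={a,i} lo={a}
  B5 li=∅ lo=∅
  B6 li={a} lo=∅
  B7 li=∅ lo=∅

Interfere edges:
  a: {e,g,i,t}
  e: {a,i}
  g: {a}
  i: {a,e,t}
  t: {a,i}

N(i) = ["a", "e", "t"]

Answer: ["a", "e", "t"]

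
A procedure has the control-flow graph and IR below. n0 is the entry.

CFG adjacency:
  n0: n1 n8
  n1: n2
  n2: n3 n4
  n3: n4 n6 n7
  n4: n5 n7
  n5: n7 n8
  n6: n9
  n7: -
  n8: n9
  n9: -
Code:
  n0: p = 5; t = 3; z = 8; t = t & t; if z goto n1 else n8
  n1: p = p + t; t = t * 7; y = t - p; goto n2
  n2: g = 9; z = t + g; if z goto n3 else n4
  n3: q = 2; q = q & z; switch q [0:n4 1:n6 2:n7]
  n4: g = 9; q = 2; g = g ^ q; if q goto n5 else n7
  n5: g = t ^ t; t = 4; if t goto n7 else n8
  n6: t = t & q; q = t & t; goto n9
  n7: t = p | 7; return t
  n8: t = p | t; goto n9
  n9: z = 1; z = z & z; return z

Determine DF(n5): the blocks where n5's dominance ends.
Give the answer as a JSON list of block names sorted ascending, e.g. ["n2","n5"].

Answer: ["n7", "n8"]

Working:
idom tree: n1←n0 n2←n1 n3←n2 n4←n2 n5←n4 n6←n3 n7←n2 n8←n0 n9←n0
Join-block Dom:
  n4: preds {n2,n3}: {n0,n1,n2} ∩ {n0,n1,n2,n3} = {n0,n1,n2}; idom=n2
  n7: preds {n3,n4,n5}: {n0,n1,n2,n3} ∩ {n0,n1,n2,n4} ∩ {n0,n1,n2,n4,n5} = {n0,n1,n2}; idom=n2
  n8: preds {n0,n5}: {n0} ∩ {n0,n1,n2,n4,n5} = {n0}; idom=n0
  n9: preds {n6,n8}: {n0,n1,n2,n3,n6} ∩ {n0,n8} = {n0}; idom=n0

DF derivation:
  n4←n2: walk · to n2
  n4←n3: walk n3 to n2
  n7←n3: walk n3 to n2
  n7←n4: walk n4 to n2
  n7←n5: walk n5→n4 to n2
  n8←n0: walk · to n0
  n8←n5: walk n5→n4→n2→n1 to n0
  n9←n6: walk n6→n3→n2→n1 to n0
  n9←n8: walk n8 to n0
  n0: DF=∅
  n1: DF={n8,n9}
  n2: DF={n8,n9}
  n3: DF={n4,n7,n9}
  n4: DF={n7,n8}
  n5: DF={n7,n8}
  n6: DF={n9}
  n7: DF=∅
  n8: DF={n9}
  n9: DF=∅

DF(n5) = ["n7", "n8"]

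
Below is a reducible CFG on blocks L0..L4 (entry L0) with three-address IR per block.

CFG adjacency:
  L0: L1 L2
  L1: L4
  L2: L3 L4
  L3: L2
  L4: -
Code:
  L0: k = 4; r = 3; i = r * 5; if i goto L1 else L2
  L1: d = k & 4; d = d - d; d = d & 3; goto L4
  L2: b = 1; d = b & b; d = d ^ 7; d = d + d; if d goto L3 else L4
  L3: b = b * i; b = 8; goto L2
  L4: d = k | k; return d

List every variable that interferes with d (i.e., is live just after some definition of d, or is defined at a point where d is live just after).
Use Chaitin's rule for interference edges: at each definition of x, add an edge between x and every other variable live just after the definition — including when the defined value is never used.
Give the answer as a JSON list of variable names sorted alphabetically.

def/use:
  L0: def={i,k,r} ue=∅
  L1: def={d} ue={k}
  L2: def={b,d} ue=∅
  L3: def={b} ue={b,i}
  L4: def={d} ue={k}

Backward fixpoint:
  live L0: ∅→{i,k}
  live L1: {k}→{k}
  live L2: {i,k}→{b,i,k}
  live L3: {b,i,k}→{i,k}
  live L4: {k}→∅

Interference:
  b↔{d,i,k}
  d↔{b,i,k}
  i↔{b,d,k}
  k↔{b,d,i,r}
  r↔{k}

N(d) = ["b", "i", "k"]

Answer: ["b", "i", "k"]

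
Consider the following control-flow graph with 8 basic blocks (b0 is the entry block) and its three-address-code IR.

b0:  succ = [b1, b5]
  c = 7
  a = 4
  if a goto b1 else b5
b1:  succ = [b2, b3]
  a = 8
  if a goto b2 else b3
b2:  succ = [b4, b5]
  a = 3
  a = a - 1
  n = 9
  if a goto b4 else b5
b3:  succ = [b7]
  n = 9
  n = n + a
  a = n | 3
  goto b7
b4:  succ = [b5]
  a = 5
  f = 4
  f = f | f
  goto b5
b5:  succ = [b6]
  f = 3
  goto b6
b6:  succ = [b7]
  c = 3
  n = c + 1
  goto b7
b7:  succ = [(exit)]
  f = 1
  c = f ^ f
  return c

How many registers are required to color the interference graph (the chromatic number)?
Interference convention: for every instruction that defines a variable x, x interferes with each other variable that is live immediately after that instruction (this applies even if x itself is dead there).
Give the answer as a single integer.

def/use:
  b0 def {a,c} use ∅
  b1 def {a} use ∅
  b2 def {a,n} use ∅
  b3 def {a,n} use {a}
  b4 def {a,f} use ∅
  b5 def {f} use ∅
  b6 def {c,n} use ∅
  b7 def {c,f} use ∅

Live sets:
  b0 li=∅ lo=∅
  b1 li=∅ lo={a}
  b2 li=∅ lo=∅
  b3 li={a} lo=∅
  b4 li=∅ lo=∅
  b5 li=∅ lo=∅
  b6 li=∅ lo=∅
  b7 li=∅ lo=∅

Interference:
  a↔{n}
  c↔∅
  f↔∅
  n↔{a}

Colouring:
  clique {a,n} ⇒ need ≥ 2
  assign a→R0 c→R0 f→R0 n→R1 — no edge inside a register ⇒ χ ≤ 2
  χ = 2

Answer: 2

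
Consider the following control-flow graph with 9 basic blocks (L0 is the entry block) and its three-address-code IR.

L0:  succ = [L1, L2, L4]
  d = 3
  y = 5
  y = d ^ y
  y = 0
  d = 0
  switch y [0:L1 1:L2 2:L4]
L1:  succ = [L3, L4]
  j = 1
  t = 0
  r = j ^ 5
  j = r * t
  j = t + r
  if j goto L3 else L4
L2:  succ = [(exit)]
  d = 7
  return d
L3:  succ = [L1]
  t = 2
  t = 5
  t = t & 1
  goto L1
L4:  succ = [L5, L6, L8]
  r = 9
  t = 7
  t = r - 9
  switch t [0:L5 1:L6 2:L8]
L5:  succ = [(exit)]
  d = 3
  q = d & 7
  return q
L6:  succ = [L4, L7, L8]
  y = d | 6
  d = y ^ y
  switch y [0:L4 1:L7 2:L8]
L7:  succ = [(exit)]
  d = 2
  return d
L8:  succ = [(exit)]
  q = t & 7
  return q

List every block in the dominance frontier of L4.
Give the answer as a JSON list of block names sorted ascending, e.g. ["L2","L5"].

idom tree: L1←L0 L2←L0 L3←L1 L4←L0 L5←L4 L6←L4 L7←L6 L8←L4
Dom at joins:
  L1: preds {L0,L3}: {L0} ∩ {L0,L1,L3} = {L0}; idom=L0
  L4: preds {L0,L1,L6}: {L0} ∩ {L0,L1} ∩ {L0,L4,L6} = {L0}; idom=L0
  L8: preds {L4,L6}: {L0,L4} ∩ {L0,L4,L6} = {L0,L4}; idom=L4

Frontier:
  join L1 pred L0: · stop@L0
  join L1 pred L3: L3→L1 stop@L0
  join L4 pred L0: · stop@L0
  join L4 pred L1: L1 stop@L0
  join L4 pred L6: L6→L4 stop@L0
  join L8 pred L4: · stop@L4
  join L8 pred L6: L6 stop@L4
  DF(L0)=∅
  DF(L1)={L1,L4}
  DF(L2)=∅
  DF(L3)={L1}
  DF(L4)={L4}
  DF(L5)=∅
  DF(L6)={L4,L8}
  DF(L7)=∅
  DF(L8)=∅

DF(L4) = ["L4"]

Answer: ["L4"]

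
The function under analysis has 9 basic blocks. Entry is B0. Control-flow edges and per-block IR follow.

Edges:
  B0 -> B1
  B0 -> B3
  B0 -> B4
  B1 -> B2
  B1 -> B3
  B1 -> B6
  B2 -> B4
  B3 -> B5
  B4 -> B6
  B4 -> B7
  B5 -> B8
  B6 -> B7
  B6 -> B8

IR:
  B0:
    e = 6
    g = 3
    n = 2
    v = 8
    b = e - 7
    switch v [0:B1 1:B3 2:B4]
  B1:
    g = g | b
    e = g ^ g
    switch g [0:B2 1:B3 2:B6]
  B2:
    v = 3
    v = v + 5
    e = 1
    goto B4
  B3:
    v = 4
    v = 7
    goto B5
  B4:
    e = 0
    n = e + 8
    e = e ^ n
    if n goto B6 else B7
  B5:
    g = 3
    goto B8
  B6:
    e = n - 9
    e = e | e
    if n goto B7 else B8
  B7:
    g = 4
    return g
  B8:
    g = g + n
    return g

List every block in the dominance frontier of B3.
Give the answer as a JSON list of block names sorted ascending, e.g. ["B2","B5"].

idom tree: B1←B0 B2←B1 B3←B0 B4←B0 B5←B3 B6←B0 B7←B0 B8←B0
Dom∩ at merges:
  B3: preds {B0,B1}: {B0} ∩ {B0,B1} = {B0}; idom=B0
  B4: preds {B0,B2}: {B0} ∩ {B0,B1,B2} = {B0}; idom=B0
  B6: preds {B1,B4}: {B0,B1} ∩ {B0,B4} = {B0}; idom=B0
  B7: preds {B4,B6}: {B0,B4} ∩ {B0,B6} = {B0}; idom=B0
  B8: preds {B5,B6}: {B0,B3,B5} ∩ {B0,B6} = {B0}; idom=B0

DF derivation:
  B3←B0: walk · to B0
  B3←B1: walk B1 to B0
  B4←B0: walk · to B0
  B4←B2: walk B2→B1 to B0
  B6←B1: walk B1 to B0
  B6←B4: walk B4 to B0
  B7←B4: walk B4 to B0
  B7←B6: walk B6 to B0
  B8←B5: walk B5→B3 to B0
  B8←B6: walk B6 to B0
  B0: DF=∅
  B1: DF={B3,B4,B6}
  B2: DF={B4}
  B3: DF={B8}
  B4: DF={B6,B7}
  B5: DF={B8}
  B6: DF={B7,B8}
  B7: DF=∅
  B8: DF=∅

DF(B3) = ["B8"]

Answer: ["B8"]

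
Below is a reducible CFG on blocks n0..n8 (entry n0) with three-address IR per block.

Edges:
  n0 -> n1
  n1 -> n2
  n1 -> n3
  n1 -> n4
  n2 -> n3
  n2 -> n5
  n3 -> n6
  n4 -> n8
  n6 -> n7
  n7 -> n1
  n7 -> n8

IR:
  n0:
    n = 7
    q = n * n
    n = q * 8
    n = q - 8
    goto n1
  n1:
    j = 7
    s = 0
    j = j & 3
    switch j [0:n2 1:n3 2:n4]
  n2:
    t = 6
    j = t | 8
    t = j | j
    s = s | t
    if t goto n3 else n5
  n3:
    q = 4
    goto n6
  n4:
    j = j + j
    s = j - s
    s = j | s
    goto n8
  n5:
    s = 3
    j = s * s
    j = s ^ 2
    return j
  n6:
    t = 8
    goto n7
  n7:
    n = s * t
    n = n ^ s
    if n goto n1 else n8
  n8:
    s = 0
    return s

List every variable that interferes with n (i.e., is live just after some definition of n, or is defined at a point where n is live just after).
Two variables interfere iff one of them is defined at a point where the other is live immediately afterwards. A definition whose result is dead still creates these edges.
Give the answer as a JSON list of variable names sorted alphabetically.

Answer: ["q", "s"]

Analysis:
Block summaries:
  n0: {n,q} / ∅
  n1: {j,s} / ∅
  n2: {j,s,t} / {s}
  n3: {q} / ∅
  n4: {j,s} / {j,s}
  n5: {j,s} / ∅
  n6: {t} / ∅
  n7: {n} / {s,t}
  n8: {s} / ∅

Live sets:
  n0: in=∅ out=∅
  n1: in=∅ out={j,s}
  n2: in={s} out={s}
  n3: in={s} out={s}
  n4: in={j,s} out=∅
  n5: in=∅ out=∅
  n6: in={s} out={s,t}
  n7: in={s,t} out=∅
  n8: in=∅ out=∅

Conflict graph:
  j — {s}
  n — {q,s}
  q — {n,s}
  s — {j,n,q,t}
  t — {s}

N(n) = ["q", "s"]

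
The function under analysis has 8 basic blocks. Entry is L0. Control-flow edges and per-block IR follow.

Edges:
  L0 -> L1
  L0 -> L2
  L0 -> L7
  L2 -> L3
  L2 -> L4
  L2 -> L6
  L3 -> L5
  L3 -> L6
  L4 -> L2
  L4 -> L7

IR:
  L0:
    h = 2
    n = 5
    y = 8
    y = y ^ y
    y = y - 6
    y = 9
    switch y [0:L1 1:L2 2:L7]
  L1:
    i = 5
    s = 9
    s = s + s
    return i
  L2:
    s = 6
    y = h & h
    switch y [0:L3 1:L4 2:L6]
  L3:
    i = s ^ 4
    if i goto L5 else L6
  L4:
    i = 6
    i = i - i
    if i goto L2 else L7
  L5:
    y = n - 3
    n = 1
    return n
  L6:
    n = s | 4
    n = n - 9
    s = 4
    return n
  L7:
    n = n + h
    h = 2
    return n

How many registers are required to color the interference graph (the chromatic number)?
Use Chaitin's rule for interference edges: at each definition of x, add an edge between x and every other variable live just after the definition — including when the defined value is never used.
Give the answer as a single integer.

Answer: 4

Derivation:
Per-block:
  L0 def {h,n,y} use ∅
  L1 def {i,s} use ∅
  L2 def {s,y} use {h}
  L3 def {i} use {s}
  L4 def {i} use ∅
  L5 def {n,y} use {n}
  L6 def {n,s} use {s}
  L7 def {h,n} use {h,n}

Live sets:
  L0 li=∅ lo={h,n}
  L1 li=∅ lo=∅
  L2 li={h,n} lo={h,n,s}
  L3 li={n,s} lo={n,s}
  L4 li={h,n} lo={h,n}
  L5 li={n} lo=∅
  L6 li={s} lo=∅
  L7 li={h,n} lo=∅

Conflict graph:
  h↔{i,n,s,y}
  i↔{h,n,s}
  n↔{h,i,s,y}
  s↔{h,i,n,y}
  y↔{h,n,s}

Colouring:
  {h,i,n,s} pairwise interfere (4-clique) ⇒ χ ≥ 4
  assign h→r0 i→r3 n→r1 s→r2 y→r3 — no edge inside a register ⇒ χ ≤ 4
  χ = 4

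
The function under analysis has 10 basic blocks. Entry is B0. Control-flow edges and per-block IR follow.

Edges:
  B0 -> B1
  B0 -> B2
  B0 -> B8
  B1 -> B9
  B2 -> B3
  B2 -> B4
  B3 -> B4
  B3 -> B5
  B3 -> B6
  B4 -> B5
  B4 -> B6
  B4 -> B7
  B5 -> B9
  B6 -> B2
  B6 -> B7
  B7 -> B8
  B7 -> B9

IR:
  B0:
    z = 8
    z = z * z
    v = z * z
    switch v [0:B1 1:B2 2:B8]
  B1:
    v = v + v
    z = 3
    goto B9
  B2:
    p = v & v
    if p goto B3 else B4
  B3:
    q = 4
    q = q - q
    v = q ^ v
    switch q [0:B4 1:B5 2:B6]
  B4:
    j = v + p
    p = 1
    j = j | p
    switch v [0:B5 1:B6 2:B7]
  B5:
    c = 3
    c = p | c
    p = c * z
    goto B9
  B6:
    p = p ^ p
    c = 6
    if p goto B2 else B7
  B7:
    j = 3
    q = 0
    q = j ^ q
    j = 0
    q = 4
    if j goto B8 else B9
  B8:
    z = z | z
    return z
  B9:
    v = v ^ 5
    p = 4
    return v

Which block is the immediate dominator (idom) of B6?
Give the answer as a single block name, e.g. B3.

Answer: B2

Analysis:
idom tree: B1←B0 B2←B0 B3←B2 B4←B2 B5←B2 B6←B2 B7←B2 B8←B0 B9←B0
Join-block Dom:
  B2: preds {B0,B6}: {B0} ∩ {B0,B2,B6} = {B0}; idom=B0
  B4: preds {B2,B3}: {B0,B2} ∩ {B0,B2,B3} = {B0,B2}; idom=B2
  B5: preds {B3,B4}: {B0,B2,B3} ∩ {B0,B2,B4} = {B0,B2}; idom=B2
  B6: preds {B3,B4}: {B0,B2,B3} ∩ {B0,B2,B4} = {B0,B2}; idom=B2
  B7: preds {B4,B6}: {B0,B2,B4} ∩ {B0,B2,B6} = {B0,B2}; idom=B2
  B8: preds {B0,B7}: {B0} ∩ {B0,B2,B7} = {B0}; idom=B0
  B9: preds {B1,B5,B7}: {B0,B1} ∩ {B0,B2,B5} ∩ {B0,B2,B7} = {B0}; idom=B0

idom(B6) = B2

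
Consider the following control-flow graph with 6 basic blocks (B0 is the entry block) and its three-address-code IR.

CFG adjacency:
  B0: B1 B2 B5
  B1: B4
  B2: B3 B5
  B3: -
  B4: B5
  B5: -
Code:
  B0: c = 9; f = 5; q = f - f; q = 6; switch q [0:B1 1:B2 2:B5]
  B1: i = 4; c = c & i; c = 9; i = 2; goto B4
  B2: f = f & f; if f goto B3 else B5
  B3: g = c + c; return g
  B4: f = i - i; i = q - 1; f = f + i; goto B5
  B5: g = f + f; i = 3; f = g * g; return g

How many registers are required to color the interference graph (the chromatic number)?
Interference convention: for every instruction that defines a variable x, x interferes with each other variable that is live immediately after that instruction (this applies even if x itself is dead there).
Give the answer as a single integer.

Answer: 4

Derivation:
Block summaries:
  B0 def {c,f,q} use ∅
  B1 def {c,i} use {c}
  B2 def {f} use {f}
  B3 def {g} use {c}
  B4 def {f,i} use {i,q}
  B5 def {f,g,i} use {f}

Liveness:
  B0: in=∅ out={c,f,q}
  B1: in={c,q} out={i,q}
  B2: in={c,f} out={c,f}
  B3: in={c} out=∅
  B4: in={i,q} out={f}
  B5: in={f} out=∅

Interference:
  c↔{f,i,q}
  f↔{c,g,i,q}
  g↔{f,i}
  i↔{c,f,g,q}
  q↔{c,f,i}

Colouring:
  lower bound: {c,f,i,q} mutually conflict ⇒ χ ≥ 4
  4-colouring: r0={f}  r1={i}  r2={c,g}  r3={q}
  χ = 4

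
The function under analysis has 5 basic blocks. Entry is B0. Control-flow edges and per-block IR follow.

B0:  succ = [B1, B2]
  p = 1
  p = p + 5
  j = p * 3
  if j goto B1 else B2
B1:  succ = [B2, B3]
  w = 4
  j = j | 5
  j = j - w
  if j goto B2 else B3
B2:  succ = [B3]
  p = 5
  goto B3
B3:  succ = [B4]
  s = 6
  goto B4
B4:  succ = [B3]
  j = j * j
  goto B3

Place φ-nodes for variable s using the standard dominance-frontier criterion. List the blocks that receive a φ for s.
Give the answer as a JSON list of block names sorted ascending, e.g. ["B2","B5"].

Answer: ["B3"]

Analysis:
idom tree: B1←B0 B2←B0 B3←B0 B4←B3
Dom at joins:
  B2: preds {B0,B1}: {B0} ∩ {B0,B1} = {B0}; idom=B0
  B3: preds {B1,B2,B4}: {B0,B1} ∩ {B0,B2} ∩ {B0,B3,B4} = {B0}; idom=B0

DF walk-up:
  join B2 pred B0: · stop@B0
  join B2 pred B1: B1 stop@B0
  join B3 pred B1: B1 stop@B0
  join B3 pred B2: B2 stop@B0
  join B3 pred B4: B4→B3 stop@B0
  B0 → ∅
  B1 → {B2,B3}
  B2 → {B3}
  B3 → {B3}
  B4 → {B3}

φ for s: defs {B3}
  DF⁺ = {B3}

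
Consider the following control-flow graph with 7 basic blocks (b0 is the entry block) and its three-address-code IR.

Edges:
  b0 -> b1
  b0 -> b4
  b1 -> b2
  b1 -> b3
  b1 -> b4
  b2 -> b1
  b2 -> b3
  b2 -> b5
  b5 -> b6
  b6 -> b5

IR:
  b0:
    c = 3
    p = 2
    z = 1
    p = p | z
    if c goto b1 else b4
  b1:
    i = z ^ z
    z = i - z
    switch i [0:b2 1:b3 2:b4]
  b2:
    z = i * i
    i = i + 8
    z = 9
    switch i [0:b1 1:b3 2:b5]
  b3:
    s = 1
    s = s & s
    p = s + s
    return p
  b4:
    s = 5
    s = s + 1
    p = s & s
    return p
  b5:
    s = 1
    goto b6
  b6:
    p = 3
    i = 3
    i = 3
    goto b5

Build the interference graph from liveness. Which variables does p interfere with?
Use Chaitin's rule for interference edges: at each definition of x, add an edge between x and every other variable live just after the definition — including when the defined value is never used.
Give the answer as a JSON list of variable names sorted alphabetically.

Per-block:
  b0 def {c,p,z} use ∅
  b1 def {i,z} use {z}
  b2 def {i,z} use {i}
  b3 def {p,s} use ∅
  b4 def {p,s} use ∅
  b5 def {s} use ∅
  b6 def {i,p} use ∅

Liveness:
  b0 li=∅ lo={z}
  b1 li={z} lo={i}
  b2 li={i} lo={z}
  b3 li=∅ lo=∅
  b4 li=∅ lo=∅
  b5 li=∅ lo=∅
  b6 li=∅ lo=∅

Interfere edges:
  c↔{p,z}
  i↔{z}
  p↔{c,z}
  s↔∅
  z↔{c,i,p}

N(p) = ["c", "z"]

Answer: ["c", "z"]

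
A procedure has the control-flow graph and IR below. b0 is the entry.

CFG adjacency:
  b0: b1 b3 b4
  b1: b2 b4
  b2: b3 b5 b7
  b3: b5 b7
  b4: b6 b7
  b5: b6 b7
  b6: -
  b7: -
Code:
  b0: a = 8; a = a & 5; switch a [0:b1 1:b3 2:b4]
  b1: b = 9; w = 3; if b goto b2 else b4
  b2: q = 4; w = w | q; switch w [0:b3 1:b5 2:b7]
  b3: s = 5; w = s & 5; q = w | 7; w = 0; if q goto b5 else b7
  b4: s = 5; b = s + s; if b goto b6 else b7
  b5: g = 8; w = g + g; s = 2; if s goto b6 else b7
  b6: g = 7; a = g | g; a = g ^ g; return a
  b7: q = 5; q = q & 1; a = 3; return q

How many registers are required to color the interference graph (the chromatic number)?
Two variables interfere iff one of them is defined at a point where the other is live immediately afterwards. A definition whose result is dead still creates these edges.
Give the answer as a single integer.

Answer: 2

Working:
def/use:
  b0: def={a} ue=∅
  b1: def={b,w} ue=∅
  b2: def={q,w} ue={w}
  b3: def={q,s,w} ue=∅
  b4: def={b,s} ue=∅
  b5: def={g,s,w} ue=∅
  b6: def={a,g} ue=∅
  b7: def={a,q} ue=∅

Backward fixpoint:
  live b0: ∅→∅
  live b1: ∅→{w}
  live b2: {w}→∅
  live b3: ∅→∅
  live b4: ∅→∅
  live b5: ∅→∅
  live b6: ∅→∅
  live b7: ∅→∅

Conflict graph:
  a↔{g,q}
  b↔{w}
  g↔{a}
  q↔{a,w}
  s↔∅
  w↔{b,q}

Chromatic number:
  {a,g} pairwise interfere (2-clique) ⇒ χ ≥ 2
  2-colouring: r0={a,s,w}  r1={b,g,q}
  χ = 2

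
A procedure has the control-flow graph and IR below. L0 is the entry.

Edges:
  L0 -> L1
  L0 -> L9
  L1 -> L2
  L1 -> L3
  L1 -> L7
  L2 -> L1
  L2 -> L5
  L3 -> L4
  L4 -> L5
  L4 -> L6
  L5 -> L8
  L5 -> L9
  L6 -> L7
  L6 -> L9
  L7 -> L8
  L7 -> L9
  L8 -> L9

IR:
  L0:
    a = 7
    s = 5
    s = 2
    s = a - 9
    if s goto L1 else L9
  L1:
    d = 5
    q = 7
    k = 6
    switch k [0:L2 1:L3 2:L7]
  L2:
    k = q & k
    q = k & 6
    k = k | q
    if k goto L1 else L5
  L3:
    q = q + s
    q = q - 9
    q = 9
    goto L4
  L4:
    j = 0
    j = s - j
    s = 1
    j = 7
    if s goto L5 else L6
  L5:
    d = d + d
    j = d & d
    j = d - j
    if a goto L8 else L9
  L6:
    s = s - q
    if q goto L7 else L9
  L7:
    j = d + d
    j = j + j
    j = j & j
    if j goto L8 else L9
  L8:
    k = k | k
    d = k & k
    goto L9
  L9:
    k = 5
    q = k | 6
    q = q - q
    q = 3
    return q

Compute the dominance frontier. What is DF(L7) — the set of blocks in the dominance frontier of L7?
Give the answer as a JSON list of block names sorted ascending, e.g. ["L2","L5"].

idom tree: L1←L0 L2←L1 L3←L1 L4←L3 L5←L1 L6←L4 L7←L1 L8←L1 L9←L0
Dom∩ at merges:
  L1: preds {L0,L2}: {L0} ∩ {L0,L1,L2} = {L0}; idom=L0
  L5: preds {L2,L4}: {L0,L1,L2} ∩ {L0,L1,L3,L4} = {L0,L1}; idom=L1
  L7: preds {L1,L6}: {L0,L1} ∩ {L0,L1,L3,L4,L6} = {L0,L1}; idom=L1
  L8: preds {L5,L7}: {L0,L1,L5} ∩ {L0,L1,L7} = {L0,L1}; idom=L1
  L9: preds {L0,L5,L6,L7,L8}: {L0} ∩ {L0,L1,L5} ∩ {L0,L1,L3,L4,L6} ∩ {L0,L1,L7} ∩ {L0,L1,L8} = {L0}; idom=L0

DF walk-up:
  join L1 pred L0: · stop@L0
  join L1 pred L2: L2→L1 stop@L0
  join L5 pred L2: L2 stop@L1
  join L5 pred L4: L4→L3 stop@L1
  join L7 pred L1: · stop@L1
  join L7 pred L6: L6→L4→L3 stop@L1
  join L8 pred L5: L5 stop@L1
  join L8 pred L7: L7 stop@L1
  join L9 pred L0: · stop@L0
  join L9 pred L5: L5→L1 stop@L0
  join L9 pred L6: L6→L4→L3→L1 stop@L0
  join L9 pred L7: L7→L1 stop@L0
  join L9 pred L8: L8→L1 stop@L0
  L0: DF=∅
  L1: DF={L1,L9}
  L2: DF={L1,L5}
  L3: DF={L5,L7,L9}
  L4: DF={L5,L7,L9}
  L5: DF={L8,L9}
  L6: DF={L7,L9}
  L7: DF={L8,L9}
  L8: DF={L9}
  L9: DF=∅

DF(L7) = ["L8", "L9"]

Answer: ["L8", "L9"]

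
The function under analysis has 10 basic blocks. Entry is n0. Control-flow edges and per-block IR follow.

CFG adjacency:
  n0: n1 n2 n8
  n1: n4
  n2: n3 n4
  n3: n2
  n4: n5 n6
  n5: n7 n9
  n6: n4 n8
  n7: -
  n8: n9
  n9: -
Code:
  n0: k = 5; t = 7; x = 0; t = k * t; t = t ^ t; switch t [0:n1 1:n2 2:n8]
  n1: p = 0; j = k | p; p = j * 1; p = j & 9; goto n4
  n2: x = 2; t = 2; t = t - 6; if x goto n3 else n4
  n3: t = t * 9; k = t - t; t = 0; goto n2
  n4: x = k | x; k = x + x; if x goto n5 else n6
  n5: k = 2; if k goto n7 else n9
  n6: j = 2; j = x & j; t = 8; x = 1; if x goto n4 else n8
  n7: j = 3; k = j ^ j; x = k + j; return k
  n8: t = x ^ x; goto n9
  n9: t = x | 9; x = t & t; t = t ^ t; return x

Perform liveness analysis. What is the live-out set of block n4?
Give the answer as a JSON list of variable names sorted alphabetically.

Per-block:
  n0: {k,t,x} / ∅
  n1: {j,p} / {k}
  n2: {t,x} / ∅
  n3: {k,t} / {t}
  n4: {k,x} / {k,x}
  n5: {k} / ∅
  n6: {j,t,x} / {x}
  n7: {j,k,x} / ∅
  n8: {t} / {x}
  n9: {t,x} / {x}

Backward fixpoint:
  live n0: ∅→{k,x}
  live n1: {k,x}→{k,x}
  live n2: {k}→{k,t,x}
  live n3: {t}→{k}
  live n4: {k,x}→{k,x}
  live n5: {x}→{x}
  live n6: {k,x}→{k,x}
  live n7: ∅→∅
  live n8: {x}→{x}
  live n9: {x}→∅

live-out(n4) = ["k", "x"]

Answer: ["k", "x"]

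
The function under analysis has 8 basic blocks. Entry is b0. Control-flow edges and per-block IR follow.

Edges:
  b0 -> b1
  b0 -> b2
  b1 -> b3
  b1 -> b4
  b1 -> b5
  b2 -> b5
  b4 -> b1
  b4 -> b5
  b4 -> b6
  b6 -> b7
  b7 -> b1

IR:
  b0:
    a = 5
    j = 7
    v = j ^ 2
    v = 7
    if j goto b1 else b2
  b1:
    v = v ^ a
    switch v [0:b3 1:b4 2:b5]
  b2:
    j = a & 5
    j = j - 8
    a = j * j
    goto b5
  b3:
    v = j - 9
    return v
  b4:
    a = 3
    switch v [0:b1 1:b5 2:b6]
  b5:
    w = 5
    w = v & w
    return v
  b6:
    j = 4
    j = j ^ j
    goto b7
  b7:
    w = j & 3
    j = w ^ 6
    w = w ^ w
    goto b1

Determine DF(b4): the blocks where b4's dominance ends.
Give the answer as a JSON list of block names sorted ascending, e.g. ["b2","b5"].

idom tree: b1←b0 b2←b0 b3←b1 b4←b1 b5←b0 b6←b4 b7←b6
Join-block Dom:
  b1: preds {b0,b4,b7}: {b0} ∩ {b0,b1,b4} ∩ {b0,b1,b4,b6,b7} = {b0}; idom=b0
  b5: preds {b1,b2,b4}: {b0,b1} ∩ {b0,b2} ∩ {b0,b1,b4} = {b0}; idom=b0

DF derivation:
  b1←b0: walk · to b0
  b1←b4: walk b4→b1 to b0
  b1←b7: walk b7→b6→b4→b1 to b0
  b5←b1: walk b1 to b0
  b5←b2: walk b2 to b0
  b5←b4: walk b4→b1 to b0
  b0: DF=∅
  b1: DF={b1,b5}
  b2: DF={b5}
  b3: DF=∅
  b4: DF={b1,b5}
  b5: DF=∅
  b6: DF={b1}
  b7: DF={b1}

DF(b4) = ["b1", "b5"]

Answer: ["b1", "b5"]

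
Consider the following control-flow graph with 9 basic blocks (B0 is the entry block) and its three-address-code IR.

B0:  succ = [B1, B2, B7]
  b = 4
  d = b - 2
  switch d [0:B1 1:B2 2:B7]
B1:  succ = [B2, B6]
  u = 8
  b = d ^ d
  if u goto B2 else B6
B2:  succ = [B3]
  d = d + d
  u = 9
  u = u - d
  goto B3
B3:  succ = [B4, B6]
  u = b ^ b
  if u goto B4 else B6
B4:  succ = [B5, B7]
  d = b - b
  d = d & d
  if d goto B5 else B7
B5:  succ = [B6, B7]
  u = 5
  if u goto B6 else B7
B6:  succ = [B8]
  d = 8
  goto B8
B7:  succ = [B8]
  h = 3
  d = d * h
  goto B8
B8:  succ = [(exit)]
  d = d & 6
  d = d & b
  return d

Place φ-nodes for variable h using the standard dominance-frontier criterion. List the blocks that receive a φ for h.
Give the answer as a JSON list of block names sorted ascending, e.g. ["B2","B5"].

idom tree: B1←B0 B2←B0 B3←B2 B4←B3 B5←B4 B6←B0 B7←B0 B8←B0
Join-block Dom:
  B2: preds {B0,B1}: {B0} ∩ {B0,B1} = {B0}; idom=B0
  B6: preds {B1,B3,B5}: {B0,B1} ∩ {B0,B2,B3} ∩ {B0,B2,B3,B4,B5} = {B0}; idom=B0
  B7: preds {B0,B4,B5}: {B0} ∩ {B0,B2,B3,B4} ∩ {B0,B2,B3,B4,B5} = {B0}; idom=B0
  B8: preds {B6,B7}: {B0,B6} ∩ {B0,B7} = {B0}; idom=B0

Frontier:
  B2←B0: walk · to B0
  B2←B1: walk B1 to B0
  B6←B1: walk B1 to B0
  B6←B3: walk B3→B2 to B0
  B6←B5: walk B5→B4→B3→B2 to B0
  B7←B0: walk · to B0
  B7←B4: walk B4→B3→B2 to B0
  B7←B5: walk B5→B4→B3→B2 to B0
  B8←B6: walk B6 to B0
  B8←B7: walk B7 to B0
  B0: DF=∅
  B1: DF={B2,B6}
  B2: DF={B6,B7}
  B3: DF={B6,B7}
  B4: DF={B6,B7}
  B5: DF={B6,B7}
  B6: DF={B8}
  B7: DF={B8}
  B8: DF=∅

φ for h: defs {B7}
  DF⁺ = {B8}

Answer: ["B8"]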